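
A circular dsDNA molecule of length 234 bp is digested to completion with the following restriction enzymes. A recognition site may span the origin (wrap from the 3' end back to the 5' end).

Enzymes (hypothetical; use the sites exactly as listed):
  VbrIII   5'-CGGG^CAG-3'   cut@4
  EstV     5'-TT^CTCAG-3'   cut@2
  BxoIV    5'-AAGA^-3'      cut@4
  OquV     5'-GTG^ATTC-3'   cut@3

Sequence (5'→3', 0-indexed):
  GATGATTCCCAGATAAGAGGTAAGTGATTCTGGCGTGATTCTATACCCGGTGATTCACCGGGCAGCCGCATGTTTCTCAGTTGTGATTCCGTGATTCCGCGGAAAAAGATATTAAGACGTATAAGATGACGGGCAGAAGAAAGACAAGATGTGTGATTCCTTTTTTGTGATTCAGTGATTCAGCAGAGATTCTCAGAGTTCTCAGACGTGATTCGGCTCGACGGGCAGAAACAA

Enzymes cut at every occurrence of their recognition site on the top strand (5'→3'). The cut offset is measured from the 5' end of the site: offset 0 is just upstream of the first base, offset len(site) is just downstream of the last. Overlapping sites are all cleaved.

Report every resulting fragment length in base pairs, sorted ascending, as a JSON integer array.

[4,5,6,7,7,8,8,8,8,9,9,10,10,10,11,11,13,14,14,15,15,16,16]

Site scan:
  VbrIII CGGGCAG/4: at [58, 129, 221] ⇒ [62, 133, 225]
  EstV TTCTCAG/2: at [73, 189, 198] ⇒ [75, 191, 200]
  BxoIV AAGA/4: at [14, 105, 113, 122, 136, 140, 145, 232] ⇒ [2, 18, 109, 117, 126, 140, 144, 149]
  OquV GTGATTC/3: at [23, 34, 49, 82, 90, 152, 166, 174, 207] ⇒ [26, 37, 52, 85, 93, 155, 169, 177, 210]

Pooled cuts: [2, 18, 26, 37, 52, 62, 75, 85, 93, 109, 117, 126, 133, 140, 144, 149, 155, 169, 177, 191, 200, 210, 225]

Fragment lengths:
  2→18: 16 bp
  18→26: 8 bp
  26→37: 11 bp
  37→52: 15 bp
  52→62: 10 bp
  62→75: 13 bp
  75→85: 10 bp
  85→93: 8 bp
  93→109: 16 bp
  109→117: 8 bp
  117→126: 9 bp
  126→133: 7 bp
  133→140: 7 bp
  140→144: 4 bp
  144→149: 5 bp
  149→155: 6 bp
  155→169: 14 bp
  169→177: 8 bp
  177→191: 14 bp
  191→200: 9 bp
  200→210: 10 bp
  210→225: 15 bp
  225→2 (wrap): 234-225+2 = 11 bp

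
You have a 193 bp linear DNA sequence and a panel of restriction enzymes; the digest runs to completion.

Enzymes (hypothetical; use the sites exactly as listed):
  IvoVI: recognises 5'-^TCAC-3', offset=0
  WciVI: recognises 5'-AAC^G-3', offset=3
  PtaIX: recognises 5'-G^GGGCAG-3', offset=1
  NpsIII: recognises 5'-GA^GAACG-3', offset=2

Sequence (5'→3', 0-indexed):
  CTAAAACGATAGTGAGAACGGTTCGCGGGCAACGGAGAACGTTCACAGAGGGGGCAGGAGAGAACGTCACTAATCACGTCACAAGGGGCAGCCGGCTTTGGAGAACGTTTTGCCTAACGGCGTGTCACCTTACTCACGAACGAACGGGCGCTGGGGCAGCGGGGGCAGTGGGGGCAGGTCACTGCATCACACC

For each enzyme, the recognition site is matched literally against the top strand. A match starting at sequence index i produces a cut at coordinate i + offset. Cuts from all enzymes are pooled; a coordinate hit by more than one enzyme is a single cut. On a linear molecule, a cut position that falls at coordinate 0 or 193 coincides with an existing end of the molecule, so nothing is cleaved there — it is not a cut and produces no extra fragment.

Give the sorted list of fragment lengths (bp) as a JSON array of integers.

Site scan:
  IvoVI TCAC/0: at [42, 66, 73, 78, 124, 133, 178, 186] ⇒ [42, 66, 73, 78, 124, 133, 178, 186]
  WciVI AACG/3: at [4, 16, 30, 37, 62, 103, 115, 138, 142] ⇒ [7, 19, 33, 40, 65, 106, 118, 141, 145]
  PtaIX GGGGCAG/1: at [50, 84, 152, 161, 170] ⇒ [51, 85, 153, 162, 171]
  NpsIII GAGAACG/2: at [13, 34, 59, 100] ⇒ [15, 36, 61, 102]

Pooled cuts: [7, 15, 19, 33, 36, 40, 42, 51, 61, 65, 66, 73, 78, 85, 102, 106, 118, 124, 133, 141, 145, 153, 162, 171, 178, 186]

Fragments:
  [0,7): 7 bp
  [7,15): 8 bp
  [15,19): 4 bp
  [19,33): 14 bp
  [33,36): 3 bp
  [36,40): 4 bp
  [40,42): 2 bp
  [42,51): 9 bp
  [51,61): 10 bp
  [61,65): 4 bp
  [65,66): 1 bp
  [66,73): 7 bp
  [73,78): 5 bp
  [78,85): 7 bp
  [85,102): 17 bp
  [102,106): 4 bp
  [106,118): 12 bp
  [118,124): 6 bp
  [124,133): 9 bp
  [133,141): 8 bp
  [141,145): 4 bp
  [145,153): 8 bp
  [153,162): 9 bp
  [162,171): 9 bp
  [171,178): 7 bp
  [178,186): 8 bp
  [186,193): 7 bp

[1,2,3,4,4,4,4,4,5,6,7,7,7,7,7,8,8,8,8,9,9,9,9,10,12,14,17]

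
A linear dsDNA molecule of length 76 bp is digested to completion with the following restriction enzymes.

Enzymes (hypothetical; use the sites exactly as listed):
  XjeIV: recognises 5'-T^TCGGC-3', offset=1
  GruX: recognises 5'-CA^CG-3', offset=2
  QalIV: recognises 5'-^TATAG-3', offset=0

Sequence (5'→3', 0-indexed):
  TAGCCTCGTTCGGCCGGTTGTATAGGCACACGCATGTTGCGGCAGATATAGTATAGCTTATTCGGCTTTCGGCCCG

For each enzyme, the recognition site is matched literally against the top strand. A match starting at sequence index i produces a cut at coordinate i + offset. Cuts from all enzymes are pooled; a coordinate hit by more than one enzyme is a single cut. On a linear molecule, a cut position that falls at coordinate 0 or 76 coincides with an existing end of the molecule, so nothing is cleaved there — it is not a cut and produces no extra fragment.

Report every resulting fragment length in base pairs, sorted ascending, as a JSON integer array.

Per-enzyme occurrences:
  XjeIV (TTCGGC, off=1): starts [8, 60, 67] → cuts [9, 61, 68]
  GruX (CACG, off=2): starts [28] → cuts [30]
  QalIV (TATAG, off=0): starts [20, 46, 51] → cuts [20, 46, 51]

All cut coordinates (distinct, sorted): [9, 20, 30, 46, 51, 61, 68]

Fragments:
  [0,9): 9 bp
  [9,20): 11 bp
  [20,30): 10 bp
  [30,46): 16 bp
  [46,51): 5 bp
  [51,61): 10 bp
  [61,68): 7 bp
  [68,76): 8 bp

[5,7,8,9,10,10,11,16]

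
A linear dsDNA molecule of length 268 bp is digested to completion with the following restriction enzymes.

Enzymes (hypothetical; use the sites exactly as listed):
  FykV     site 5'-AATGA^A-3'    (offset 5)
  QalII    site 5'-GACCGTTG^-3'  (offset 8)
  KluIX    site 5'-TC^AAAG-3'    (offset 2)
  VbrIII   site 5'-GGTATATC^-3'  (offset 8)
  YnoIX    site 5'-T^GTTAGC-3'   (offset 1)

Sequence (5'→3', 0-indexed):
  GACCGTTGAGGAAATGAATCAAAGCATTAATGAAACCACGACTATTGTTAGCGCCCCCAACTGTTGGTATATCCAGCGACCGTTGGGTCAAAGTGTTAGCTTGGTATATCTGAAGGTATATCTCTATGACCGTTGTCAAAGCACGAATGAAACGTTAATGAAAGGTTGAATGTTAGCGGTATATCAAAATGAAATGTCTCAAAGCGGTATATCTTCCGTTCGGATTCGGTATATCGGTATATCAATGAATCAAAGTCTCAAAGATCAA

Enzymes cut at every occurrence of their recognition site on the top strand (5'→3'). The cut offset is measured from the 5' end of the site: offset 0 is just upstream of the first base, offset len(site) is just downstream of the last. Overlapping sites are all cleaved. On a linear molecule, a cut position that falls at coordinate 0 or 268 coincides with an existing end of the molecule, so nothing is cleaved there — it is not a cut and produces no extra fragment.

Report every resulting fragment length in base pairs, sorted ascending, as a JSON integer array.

[2,3,3,4,5,5,7,8,8,8,8,9,9,10,11,12,12,13,13,13,13,13,14,16,22,27]

Site scan:
  FykV AATGAA/5: at [12, 28, 145, 156, 187, 243] ⇒ [17, 33, 150, 161, 192, 248]
  QalII GACCGTTG/8: at [0, 77, 127] ⇒ [8, 85, 135]
  KluIX TCAAAG/2: at [18, 87, 135, 198, 249, 257] ⇒ [20, 89, 137, 200, 251, 259]
  VbrIII GGTATATC/8: at [65, 102, 114, 177, 205, 227, 235] ⇒ [73, 110, 122, 185, 213, 235, 243]
  YnoIX TGTTAGC/1: at [45, 93, 170] ⇒ [46, 94, 171]

Pooled cuts: [8, 17, 20, 33, 46, 73, 85, 89, 94, 110, 122, 135, 137, 150, 161, 171, 185, 192, 200, 213, 235, 243, 248, 251, 259]

Fragment lengths:
  [0,8): 8 bp
  [8,17): 9 bp
  [17,20): 3 bp
  [20,33): 13 bp
  [33,46): 13 bp
  [46,73): 27 bp
  [73,85): 12 bp
  [85,89): 4 bp
  [89,94): 5 bp
  [94,110): 16 bp
  [110,122): 12 bp
  [122,135): 13 bp
  [135,137): 2 bp
  [137,150): 13 bp
  [150,161): 11 bp
  [161,171): 10 bp
  [171,185): 14 bp
  [185,192): 7 bp
  [192,200): 8 bp
  [200,213): 13 bp
  [213,235): 22 bp
  [235,243): 8 bp
  [243,248): 5 bp
  [248,251): 3 bp
  [251,259): 8 bp
  [259,268): 9 bp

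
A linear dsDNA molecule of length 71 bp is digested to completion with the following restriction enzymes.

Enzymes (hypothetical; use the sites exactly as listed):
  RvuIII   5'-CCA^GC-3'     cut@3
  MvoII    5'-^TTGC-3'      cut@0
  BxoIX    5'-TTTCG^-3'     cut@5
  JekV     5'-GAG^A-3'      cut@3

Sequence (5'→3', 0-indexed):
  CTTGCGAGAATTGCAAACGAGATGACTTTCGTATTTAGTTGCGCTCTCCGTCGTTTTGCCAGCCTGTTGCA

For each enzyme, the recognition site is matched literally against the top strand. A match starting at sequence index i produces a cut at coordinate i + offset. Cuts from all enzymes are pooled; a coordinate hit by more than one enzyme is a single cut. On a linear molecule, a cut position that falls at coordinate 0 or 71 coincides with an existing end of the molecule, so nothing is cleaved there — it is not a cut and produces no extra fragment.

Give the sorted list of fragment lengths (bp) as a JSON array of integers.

[1,2,5,5,6,7,7,10,11,17]

Per-enzyme occurrences:
  RvuIII CCAGC/3: at [58] ⇒ [61]
  MvoII TTGC/0: at [1, 10, 38, 55, 66] ⇒ [1, 10, 38, 55, 66]
  BxoIX TTTCG/5: at [26] ⇒ [31]
  JekV GAGA/3: at [5, 18] ⇒ [8, 21]

All cut coordinates (distinct, sorted): [1, 8, 10, 21, 31, 38, 55, 61, 66]

Fragment lengths:
  [0,1): 1 bp
  [1,8): 7 bp
  [8,10): 2 bp
  [10,21): 11 bp
  [21,31): 10 bp
  [31,38): 7 bp
  [38,55): 17 bp
  [55,61): 6 bp
  [61,66): 5 bp
  [66,71): 5 bp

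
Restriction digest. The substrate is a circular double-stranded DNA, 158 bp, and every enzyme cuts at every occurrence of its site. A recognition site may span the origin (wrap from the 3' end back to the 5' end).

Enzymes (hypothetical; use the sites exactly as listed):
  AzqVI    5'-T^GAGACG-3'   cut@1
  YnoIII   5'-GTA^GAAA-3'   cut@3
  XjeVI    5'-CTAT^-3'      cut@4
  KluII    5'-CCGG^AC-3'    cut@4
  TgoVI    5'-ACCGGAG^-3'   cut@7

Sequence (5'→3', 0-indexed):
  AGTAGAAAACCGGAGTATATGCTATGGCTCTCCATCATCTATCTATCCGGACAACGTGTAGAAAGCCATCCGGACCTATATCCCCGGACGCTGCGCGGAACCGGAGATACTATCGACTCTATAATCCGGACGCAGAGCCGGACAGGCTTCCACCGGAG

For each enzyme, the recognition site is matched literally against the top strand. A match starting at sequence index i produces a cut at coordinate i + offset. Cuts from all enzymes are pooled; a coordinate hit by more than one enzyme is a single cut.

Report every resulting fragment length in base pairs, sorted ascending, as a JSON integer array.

[4,4,4,6,7,7,8,9,10,10,11,12,13,17,17,19]

Scan for sites:
  AzqVI (TGAGACG, off=1): no sites
  YnoIII GTAGAAA/3: at [1, 57] ⇒ [4, 60]
  XjeVI CTAT/4: at [21, 38, 42, 75, 109, 118] ⇒ [25, 42, 46, 79, 113, 122]
  KluII CCGGAC/4: at [46, 69, 83, 125, 137] ⇒ [50, 73, 87, 129, 141]
  TgoVI ACCGGAG/7: at [8, 99, 151] ⇒ [0, 15, 106]

Pooled cuts: [0, 4, 15, 25, 42, 46, 50, 60, 73, 79, 87, 106, 113, 122, 129, 141]

Fragment lengths:
  0→4: 4 bp
  4→15: 11 bp
  15→25: 10 bp
  25→42: 17 bp
  42→46: 4 bp
  46→50: 4 bp
  50→60: 10 bp
  60→73: 13 bp
  73→79: 6 bp
  79→87: 8 bp
  87→106: 19 bp
  106→113: 7 bp
  113→122: 9 bp
  122→129: 7 bp
  129→141: 12 bp
  141→0 (wrap): 158-141+0 = 17 bp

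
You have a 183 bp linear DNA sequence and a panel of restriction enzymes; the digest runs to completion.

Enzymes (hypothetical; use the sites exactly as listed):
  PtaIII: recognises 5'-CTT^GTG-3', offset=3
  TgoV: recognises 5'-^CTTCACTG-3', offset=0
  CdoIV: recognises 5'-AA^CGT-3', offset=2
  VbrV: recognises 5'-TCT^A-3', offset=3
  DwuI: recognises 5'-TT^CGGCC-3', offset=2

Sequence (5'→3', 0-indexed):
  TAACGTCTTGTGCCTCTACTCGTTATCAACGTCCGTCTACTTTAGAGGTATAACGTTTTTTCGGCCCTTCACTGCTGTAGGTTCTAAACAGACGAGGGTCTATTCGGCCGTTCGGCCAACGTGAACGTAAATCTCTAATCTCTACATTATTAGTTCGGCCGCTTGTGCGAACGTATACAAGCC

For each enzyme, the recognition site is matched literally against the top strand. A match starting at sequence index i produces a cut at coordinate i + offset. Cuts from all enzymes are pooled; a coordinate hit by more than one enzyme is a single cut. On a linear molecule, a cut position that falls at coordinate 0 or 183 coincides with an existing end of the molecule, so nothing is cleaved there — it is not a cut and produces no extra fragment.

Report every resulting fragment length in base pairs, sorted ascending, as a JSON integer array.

Scan for sites:
  PtaIII (CTTGTG, off=3): starts [6, 161] → cuts [9, 164]
  TgoV (CTTCACTG, off=0): starts [66] → cuts [66]
  CdoIV (AACGT, off=2): starts [1, 27, 51, 117, 123, 169] → cuts [3, 29, 53, 119, 125, 171]
  VbrV (TCTA, off=3): starts [14, 35, 82, 98, 133, 140] → cuts [17, 38, 85, 101, 136, 143]
  DwuI (TTCGGCC, off=2): starts [59, 102, 110, 153] → cuts [61, 104, 112, 155]

All cut coordinates (distinct, sorted): [3, 9, 17, 29, 38, 53, 61, 66, 85, 101, 104, 112, 119, 125, 136, 143, 155, 164, 171]

Fragment lengths:
  [0,3): 3 bp
  [3,9): 6 bp
  [9,17): 8 bp
  [17,29): 12 bp
  [29,38): 9 bp
  [38,53): 15 bp
  [53,61): 8 bp
  [61,66): 5 bp
  [66,85): 19 bp
  [85,101): 16 bp
  [101,104): 3 bp
  [104,112): 8 bp
  [112,119): 7 bp
  [119,125): 6 bp
  [125,136): 11 bp
  [136,143): 7 bp
  [143,155): 12 bp
  [155,164): 9 bp
  [164,171): 7 bp
  [171,183): 12 bp

[3,3,5,6,6,7,7,7,8,8,8,9,9,11,12,12,12,15,16,19]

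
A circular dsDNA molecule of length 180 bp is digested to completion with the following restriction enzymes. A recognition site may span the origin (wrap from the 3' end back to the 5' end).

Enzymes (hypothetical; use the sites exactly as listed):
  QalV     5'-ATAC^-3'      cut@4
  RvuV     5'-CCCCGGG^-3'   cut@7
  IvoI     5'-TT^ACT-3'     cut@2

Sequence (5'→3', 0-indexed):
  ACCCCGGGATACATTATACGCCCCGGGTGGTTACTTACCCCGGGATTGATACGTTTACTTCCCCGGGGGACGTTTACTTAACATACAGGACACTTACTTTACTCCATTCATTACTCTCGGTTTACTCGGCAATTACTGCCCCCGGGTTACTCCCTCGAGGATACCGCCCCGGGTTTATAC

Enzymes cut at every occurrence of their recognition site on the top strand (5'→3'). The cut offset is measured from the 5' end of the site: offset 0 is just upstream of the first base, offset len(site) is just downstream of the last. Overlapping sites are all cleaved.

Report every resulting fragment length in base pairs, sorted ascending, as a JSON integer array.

[2,4,4,5,5,7,7,8,8,8,8,9,9,11,11,11,11,12,12,12,16]

Scan for sites:
  QalV (ATAC, off=4): starts [8, 15, 48, 82, 160, 176] → cuts [0, 12, 19, 52, 86, 164]
  RvuV (CCCCGGG, off=7): starts [1, 20, 37, 60, 139, 166] → cuts [8, 27, 44, 67, 146, 173]
  IvoI (TTACT, off=2): starts [30, 54, 73, 93, 98, 110, 121, 132, 146] → cuts [32, 56, 75, 95, 100, 112, 123, 134, 148]

All cut coordinates (distinct, sorted): [0, 8, 12, 19, 27, 32, 44, 52, 56, 67, 75, 86, 95, 100, 112, 123, 134, 146, 148, 164, 173]

Fragments:
  0→8: 8 bp
  8→12: 4 bp
  12→19: 7 bp
  19→27: 8 bp
  27→32: 5 bp
  32→44: 12 bp
  44→52: 8 bp
  52→56: 4 bp
  56→67: 11 bp
  67→75: 8 bp
  75→86: 11 bp
  86→95: 9 bp
  95→100: 5 bp
  100→112: 12 bp
  112→123: 11 bp
  123→134: 11 bp
  134→146: 12 bp
  146→148: 2 bp
  148→164: 16 bp
  164→173: 9 bp
  173→0 (wrap): 180-173+0 = 7 bp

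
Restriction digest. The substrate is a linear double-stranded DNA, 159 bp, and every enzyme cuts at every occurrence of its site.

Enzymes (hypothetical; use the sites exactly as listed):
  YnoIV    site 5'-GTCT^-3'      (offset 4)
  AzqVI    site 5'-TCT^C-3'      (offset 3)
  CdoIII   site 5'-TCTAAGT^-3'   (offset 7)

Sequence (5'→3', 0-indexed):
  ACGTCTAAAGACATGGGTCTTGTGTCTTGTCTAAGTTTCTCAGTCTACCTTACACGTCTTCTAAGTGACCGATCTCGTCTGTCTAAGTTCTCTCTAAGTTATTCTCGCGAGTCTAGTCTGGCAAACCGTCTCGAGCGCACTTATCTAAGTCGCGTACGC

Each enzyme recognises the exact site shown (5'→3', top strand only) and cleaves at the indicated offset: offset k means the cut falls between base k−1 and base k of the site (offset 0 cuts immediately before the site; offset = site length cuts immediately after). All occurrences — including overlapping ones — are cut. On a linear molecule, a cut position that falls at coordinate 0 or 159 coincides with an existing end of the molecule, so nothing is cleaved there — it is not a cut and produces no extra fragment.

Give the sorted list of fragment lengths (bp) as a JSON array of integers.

Per-enzyme occurrences:
  YnoIV GTCT/4: at [2, 16, 23, 28, 42, 55, 76, 80, 110, 115, 127] ⇒ [6, 20, 27, 32, 46, 59, 80, 84, 114, 119, 131]
  AzqVI TCTC/3: at [37, 72, 88, 90, 102, 128] ⇒ [40, 75, 91, 93, 105, 131]
  CdoIII TCTAAGT/7: at [29, 59, 81, 92, 143] ⇒ [36, 66, 88, 99, 150]

All cut coordinates (distinct, sorted): [6, 20, 27, 32, 36, 40, 46, 59, 66, 75, 80, 84, 88, 91, 93, 99, 105, 114, 119, 131, 150]

Fragment lengths:
  [0,6): 6 bp
  [6,20): 14 bp
  [20,27): 7 bp
  [27,32): 5 bp
  [32,36): 4 bp
  [36,40): 4 bp
  [40,46): 6 bp
  [46,59): 13 bp
  [59,66): 7 bp
  [66,75): 9 bp
  [75,80): 5 bp
  [80,84): 4 bp
  [84,88): 4 bp
  [88,91): 3 bp
  [91,93): 2 bp
  [93,99): 6 bp
  [99,105): 6 bp
  [105,114): 9 bp
  [114,119): 5 bp
  [119,131): 12 bp
  [131,150): 19 bp
  [150,159): 9 bp

[2,3,4,4,4,4,5,5,5,6,6,6,6,7,7,9,9,9,12,13,14,19]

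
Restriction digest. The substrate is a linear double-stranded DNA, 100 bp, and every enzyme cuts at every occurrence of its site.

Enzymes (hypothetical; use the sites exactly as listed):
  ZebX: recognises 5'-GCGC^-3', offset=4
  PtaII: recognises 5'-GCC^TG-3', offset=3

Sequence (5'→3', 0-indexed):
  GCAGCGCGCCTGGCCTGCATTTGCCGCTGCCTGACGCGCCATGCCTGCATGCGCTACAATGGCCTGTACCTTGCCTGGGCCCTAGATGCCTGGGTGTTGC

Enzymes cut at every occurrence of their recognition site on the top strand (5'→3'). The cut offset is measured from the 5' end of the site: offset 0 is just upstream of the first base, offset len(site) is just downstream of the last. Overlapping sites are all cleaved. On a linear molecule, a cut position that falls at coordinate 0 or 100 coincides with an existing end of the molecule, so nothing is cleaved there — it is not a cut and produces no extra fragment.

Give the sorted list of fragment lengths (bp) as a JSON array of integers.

[1,2,5,6,7,8,9,10,10,11,15,16]

Site scan:
  ZebX GCGC/4: at [3, 5, 35, 50] ⇒ [7, 9, 39, 54]
  PtaII GCCTG/3: at [7, 12, 28, 42, 61, 72, 87] ⇒ [10, 15, 31, 45, 64, 75, 90]

All cut coordinates (distinct, sorted): [7, 9, 10, 15, 31, 39, 45, 54, 64, 75, 90]

Fragment lengths:
  [0,7): 7 bp
  [7,9): 2 bp
  [9,10): 1 bp
  [10,15): 5 bp
  [15,31): 16 bp
  [31,39): 8 bp
  [39,45): 6 bp
  [45,54): 9 bp
  [54,64): 10 bp
  [64,75): 11 bp
  [75,90): 15 bp
  [90,100): 10 bp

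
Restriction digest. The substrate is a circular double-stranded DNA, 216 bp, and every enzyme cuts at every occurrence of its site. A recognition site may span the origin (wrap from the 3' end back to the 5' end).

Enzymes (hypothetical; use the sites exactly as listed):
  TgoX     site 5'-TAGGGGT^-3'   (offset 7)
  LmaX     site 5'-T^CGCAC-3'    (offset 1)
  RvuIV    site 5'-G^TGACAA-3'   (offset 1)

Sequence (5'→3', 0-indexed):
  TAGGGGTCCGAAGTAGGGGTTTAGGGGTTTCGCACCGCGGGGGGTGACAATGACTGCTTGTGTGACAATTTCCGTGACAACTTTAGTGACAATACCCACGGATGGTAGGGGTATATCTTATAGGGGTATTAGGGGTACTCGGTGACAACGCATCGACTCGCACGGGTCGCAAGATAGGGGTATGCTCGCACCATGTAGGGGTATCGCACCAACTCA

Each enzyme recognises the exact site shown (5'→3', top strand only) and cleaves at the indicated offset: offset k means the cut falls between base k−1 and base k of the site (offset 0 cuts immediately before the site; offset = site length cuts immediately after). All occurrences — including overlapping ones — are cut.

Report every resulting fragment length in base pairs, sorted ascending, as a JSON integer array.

[2,2,5,6,8,9,12,12,13,14,15,16,16,18,19,23,26]

Scan for sites:
  TgoX TAGGGGT/7: at [0, 13, 21, 105, 120, 129, 174, 195] ⇒ [7, 20, 28, 112, 127, 136, 181, 202]
  LmaX TCGCAC/1: at [29, 157, 185, 203] ⇒ [30, 158, 186, 204]
  RvuIV GTGACAA/1: at [43, 61, 73, 85, 141] ⇒ [44, 62, 74, 86, 142]

Pooled cuts: [7, 20, 28, 30, 44, 62, 74, 86, 112, 127, 136, 142, 158, 181, 186, 202, 204]

Fragments:
  7→20: 13 bp
  20→28: 8 bp
  28→30: 2 bp
  30→44: 14 bp
  44→62: 18 bp
  62→74: 12 bp
  74→86: 12 bp
  86→112: 26 bp
  112→127: 15 bp
  127→136: 9 bp
  136→142: 6 bp
  142→158: 16 bp
  158→181: 23 bp
  181→186: 5 bp
  186→202: 16 bp
  202→204: 2 bp
  204→7 (wrap): 216-204+7 = 19 bp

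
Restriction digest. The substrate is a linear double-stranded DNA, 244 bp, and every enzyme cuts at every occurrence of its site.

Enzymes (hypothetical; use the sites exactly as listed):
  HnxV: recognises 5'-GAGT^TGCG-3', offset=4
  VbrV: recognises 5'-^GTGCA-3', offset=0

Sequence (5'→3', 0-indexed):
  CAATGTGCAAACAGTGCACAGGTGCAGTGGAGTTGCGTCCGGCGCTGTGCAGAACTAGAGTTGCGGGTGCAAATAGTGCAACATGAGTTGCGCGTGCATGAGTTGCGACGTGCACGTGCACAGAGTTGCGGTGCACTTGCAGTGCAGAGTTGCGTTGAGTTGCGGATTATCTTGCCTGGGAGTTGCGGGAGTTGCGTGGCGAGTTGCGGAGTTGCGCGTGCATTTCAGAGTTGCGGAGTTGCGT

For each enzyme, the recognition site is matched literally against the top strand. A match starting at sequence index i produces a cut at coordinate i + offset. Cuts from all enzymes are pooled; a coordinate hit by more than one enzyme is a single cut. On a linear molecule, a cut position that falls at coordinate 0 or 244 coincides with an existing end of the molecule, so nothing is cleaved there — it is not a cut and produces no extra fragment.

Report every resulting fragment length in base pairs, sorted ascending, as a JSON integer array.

Scan for sites:
  HnxV GAGTTGCG/4: at [29, 57, 84, 99, 122, 146, 156, 179, 188, 200, 208, 227, 235] ⇒ [33, 61, 88, 103, 126, 150, 160, 183, 192, 204, 212, 231, 239]
  VbrV GTGCA/0: at [4, 13, 21, 46, 66, 75, 93, 109, 115, 130, 141, 217] ⇒ [4, 13, 21, 46, 66, 75, 93, 109, 115, 130, 141, 217]

All cut coordinates (distinct, sorted): [4, 13, 21, 33, 46, 61, 66, 75, 88, 93, 103, 109, 115, 126, 130, 141, 150, 160, 183, 192, 204, 212, 217, 231, 239]

Fragment lengths:
  [0,4): 4 bp
  [4,13): 9 bp
  [13,21): 8 bp
  [21,33): 12 bp
  [33,46): 13 bp
  [46,61): 15 bp
  [61,66): 5 bp
  [66,75): 9 bp
  [75,88): 13 bp
  [88,93): 5 bp
  [93,103): 10 bp
  [103,109): 6 bp
  [109,115): 6 bp
  [115,126): 11 bp
  [126,130): 4 bp
  [130,141): 11 bp
  [141,150): 9 bp
  [150,160): 10 bp
  [160,183): 23 bp
  [183,192): 9 bp
  [192,204): 12 bp
  [204,212): 8 bp
  [212,217): 5 bp
  [217,231): 14 bp
  [231,239): 8 bp
  [239,244): 5 bp

[4,4,5,5,5,5,6,6,8,8,8,9,9,9,9,10,10,11,11,12,12,13,13,14,15,23]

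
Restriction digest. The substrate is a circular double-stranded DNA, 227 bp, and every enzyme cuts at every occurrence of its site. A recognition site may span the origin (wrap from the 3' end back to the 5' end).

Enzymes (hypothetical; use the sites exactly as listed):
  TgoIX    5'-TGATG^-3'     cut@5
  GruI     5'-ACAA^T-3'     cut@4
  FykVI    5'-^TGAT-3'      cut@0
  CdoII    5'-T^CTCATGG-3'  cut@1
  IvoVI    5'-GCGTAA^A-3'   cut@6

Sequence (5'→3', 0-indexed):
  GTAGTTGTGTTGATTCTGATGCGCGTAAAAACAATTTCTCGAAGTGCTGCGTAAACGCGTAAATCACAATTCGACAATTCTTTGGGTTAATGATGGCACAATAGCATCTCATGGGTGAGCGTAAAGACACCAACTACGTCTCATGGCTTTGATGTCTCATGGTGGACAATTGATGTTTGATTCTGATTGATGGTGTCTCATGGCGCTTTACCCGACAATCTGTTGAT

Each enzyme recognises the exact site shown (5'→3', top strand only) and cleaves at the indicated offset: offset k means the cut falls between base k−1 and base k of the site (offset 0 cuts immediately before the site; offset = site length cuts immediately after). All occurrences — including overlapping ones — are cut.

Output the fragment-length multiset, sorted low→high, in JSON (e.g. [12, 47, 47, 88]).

[1,1,2,4,4,5,5,5,5,5,5,5,6,6,6,6,6,7,7,8,8,9,10,13,14,15,17,20,22]

Site scan:
  TgoIX TGATG/5: at [16, 90, 149, 170, 187, 223] ⇒ [1, 21, 95, 154, 175, 192]
  GruI ACAAT/4: at [30, 65, 73, 97, 165, 214] ⇒ [34, 69, 77, 101, 169, 218]
  FykVI TGAT/0: at [10, 16, 90, 149, 170, 177, 183, 187, 223] ⇒ [10, 16, 90, 149, 170, 177, 183, 187, 223]
  CdoII TCTCATGG/1: at [106, 138, 154, 195] ⇒ [107, 139, 155, 196]
  IvoVI GCGTAAA/6: at [22, 48, 56, 118] ⇒ [28, 54, 62, 124]

Pooled cuts: [1, 10, 16, 21, 28, 34, 54, 62, 69, 77, 90, 95, 101, 107, 124, 139, 149, 154, 155, 169, 170, 175, 177, 183, 187, 192, 196, 218, 223]

Fragments:
  1→10: 9 bp
  10→16: 6 bp
  16→21: 5 bp
  21→28: 7 bp
  28→34: 6 bp
  34→54: 20 bp
  54→62: 8 bp
  62→69: 7 bp
  69→77: 8 bp
  77→90: 13 bp
  90→95: 5 bp
  95→101: 6 bp
  101→107: 6 bp
  107→124: 17 bp
  124→139: 15 bp
  139→149: 10 bp
  149→154: 5 bp
  154→155: 1 bp
  155→169: 14 bp
  169→170: 1 bp
  170→175: 5 bp
  175→177: 2 bp
  177→183: 6 bp
  183→187: 4 bp
  187→192: 5 bp
  192→196: 4 bp
  196→218: 22 bp
  218→223: 5 bp
  223→1 (wrap): 227-223+1 = 5 bp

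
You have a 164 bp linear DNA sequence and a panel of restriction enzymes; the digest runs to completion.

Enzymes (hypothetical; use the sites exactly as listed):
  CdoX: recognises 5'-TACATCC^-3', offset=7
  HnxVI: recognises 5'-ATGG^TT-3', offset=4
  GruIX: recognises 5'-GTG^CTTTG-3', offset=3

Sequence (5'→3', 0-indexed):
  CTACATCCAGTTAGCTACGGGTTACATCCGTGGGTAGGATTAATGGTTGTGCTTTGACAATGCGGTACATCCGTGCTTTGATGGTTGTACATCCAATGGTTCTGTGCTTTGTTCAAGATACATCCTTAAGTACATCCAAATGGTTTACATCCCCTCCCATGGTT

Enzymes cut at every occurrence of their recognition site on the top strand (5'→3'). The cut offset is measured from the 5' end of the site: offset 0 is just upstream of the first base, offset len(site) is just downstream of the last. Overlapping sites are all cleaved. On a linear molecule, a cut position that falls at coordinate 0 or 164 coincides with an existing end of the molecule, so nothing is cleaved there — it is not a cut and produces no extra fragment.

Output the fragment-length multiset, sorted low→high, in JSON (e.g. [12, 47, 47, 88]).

[2,3,5,5,6,7,8,9,9,10,10,12,17,19,21,21]

Scan for sites:
  CdoX (TACATCC, off=7): starts [1, 22, 65, 87, 118, 130, 145] → cuts [8, 29, 72, 94, 125, 137, 152]
  HnxVI (ATGGTT, off=4): starts [42, 80, 95, 139, 158] → cuts [46, 84, 99, 143, 162]
  GruIX (GTGCTTTG, off=3): starts [48, 72, 103] → cuts [51, 75, 106]

All cut coordinates (distinct, sorted): [8, 29, 46, 51, 72, 75, 84, 94, 99, 106, 125, 137, 143, 152, 162]

Fragment lengths:
  [0,8): 8 bp
  [8,29): 21 bp
  [29,46): 17 bp
  [46,51): 5 bp
  [51,72): 21 bp
  [72,75): 3 bp
  [75,84): 9 bp
  [84,94): 10 bp
  [94,99): 5 bp
  [99,106): 7 bp
  [106,125): 19 bp
  [125,137): 12 bp
  [137,143): 6 bp
  [143,152): 9 bp
  [152,162): 10 bp
  [162,164): 2 bp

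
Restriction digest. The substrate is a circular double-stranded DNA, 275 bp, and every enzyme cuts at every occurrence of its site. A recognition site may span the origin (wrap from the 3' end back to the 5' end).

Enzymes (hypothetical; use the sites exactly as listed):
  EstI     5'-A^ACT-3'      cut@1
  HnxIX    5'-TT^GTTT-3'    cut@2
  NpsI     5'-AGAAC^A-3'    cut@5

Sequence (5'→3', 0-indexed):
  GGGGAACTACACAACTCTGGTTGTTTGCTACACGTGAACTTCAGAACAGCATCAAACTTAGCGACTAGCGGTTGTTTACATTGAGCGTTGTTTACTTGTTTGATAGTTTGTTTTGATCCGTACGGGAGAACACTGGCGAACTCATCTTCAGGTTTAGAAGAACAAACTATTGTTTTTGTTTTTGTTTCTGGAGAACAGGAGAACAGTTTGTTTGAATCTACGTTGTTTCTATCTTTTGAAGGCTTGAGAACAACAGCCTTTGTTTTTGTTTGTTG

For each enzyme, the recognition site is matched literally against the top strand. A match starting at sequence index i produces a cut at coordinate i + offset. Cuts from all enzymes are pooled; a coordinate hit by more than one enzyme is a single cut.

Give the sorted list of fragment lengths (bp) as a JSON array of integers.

Scan for sites:
  EstI AACT/1: at [4, 12, 36, 54, 138, 164] ⇒ [5, 13, 37, 55, 139, 165]
  HnxIX TTGTTT/2: at [20, 71, 87, 95, 107, 169, 175, 181, 207, 222, 259, 265] ⇒ [22, 73, 89, 97, 109, 171, 177, 183, 209, 224, 261, 267]
  NpsI AGAACA/5: at [42, 126, 158, 191, 199, 246] ⇒ [47, 131, 163, 196, 204, 251]

Pooled cuts: [5, 13, 22, 37, 47, 55, 73, 89, 97, 109, 131, 139, 163, 165, 171, 177, 183, 196, 204, 209, 224, 251, 261, 267]

Fragment lengths:
  5→13: 8 bp
  13→22: 9 bp
  22→37: 15 bp
  37→47: 10 bp
  47→55: 8 bp
  55→73: 18 bp
  73→89: 16 bp
  89→97: 8 bp
  97→109: 12 bp
  109→131: 22 bp
  131→139: 8 bp
  139→163: 24 bp
  163→165: 2 bp
  165→171: 6 bp
  171→177: 6 bp
  177→183: 6 bp
  183→196: 13 bp
  196→204: 8 bp
  204→209: 5 bp
  209→224: 15 bp
  224→251: 27 bp
  251→261: 10 bp
  261→267: 6 bp
  267→5 (wrap): 275-267+5 = 13 bp

[2,5,6,6,6,6,8,8,8,8,8,9,10,10,12,13,13,15,15,16,18,22,24,27]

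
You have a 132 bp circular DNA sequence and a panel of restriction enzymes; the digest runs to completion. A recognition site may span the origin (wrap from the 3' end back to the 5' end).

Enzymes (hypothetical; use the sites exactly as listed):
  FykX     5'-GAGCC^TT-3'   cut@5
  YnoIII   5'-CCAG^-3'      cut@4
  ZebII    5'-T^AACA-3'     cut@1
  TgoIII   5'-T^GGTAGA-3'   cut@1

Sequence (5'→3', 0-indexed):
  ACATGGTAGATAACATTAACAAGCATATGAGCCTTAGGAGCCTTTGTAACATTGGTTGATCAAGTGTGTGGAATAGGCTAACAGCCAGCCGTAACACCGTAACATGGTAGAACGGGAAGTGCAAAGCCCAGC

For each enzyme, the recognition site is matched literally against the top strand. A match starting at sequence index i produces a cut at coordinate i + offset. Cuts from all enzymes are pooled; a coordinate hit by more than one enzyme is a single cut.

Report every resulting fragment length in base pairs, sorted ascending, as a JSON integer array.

[4,5,5,5,6,7,8,9,9,16,26,32]

Site scan:
  FykX (GAGCCTT, off=5): starts [28, 37] → cuts [33, 42]
  YnoIII (CCAG, off=4): starts [84, 127] → cuts [88, 131]
  ZebII (TAACA, off=1): starts [10, 16, 46, 78, 91, 99] → cuts [11, 17, 47, 79, 92, 100]
  TgoIII (TGGTAGA, off=1): starts [3, 104] → cuts [4, 105]

All cut coordinates (distinct, sorted): [4, 11, 17, 33, 42, 47, 79, 88, 92, 100, 105, 131]

Fragment lengths:
  4→11: 7 bp
  11→17: 6 bp
  17→33: 16 bp
  33→42: 9 bp
  42→47: 5 bp
  47→79: 32 bp
  79→88: 9 bp
  88→92: 4 bp
  92→100: 8 bp
  100→105: 5 bp
  105→131: 26 bp
  131→4 (wrap): 132-131+4 = 5 bp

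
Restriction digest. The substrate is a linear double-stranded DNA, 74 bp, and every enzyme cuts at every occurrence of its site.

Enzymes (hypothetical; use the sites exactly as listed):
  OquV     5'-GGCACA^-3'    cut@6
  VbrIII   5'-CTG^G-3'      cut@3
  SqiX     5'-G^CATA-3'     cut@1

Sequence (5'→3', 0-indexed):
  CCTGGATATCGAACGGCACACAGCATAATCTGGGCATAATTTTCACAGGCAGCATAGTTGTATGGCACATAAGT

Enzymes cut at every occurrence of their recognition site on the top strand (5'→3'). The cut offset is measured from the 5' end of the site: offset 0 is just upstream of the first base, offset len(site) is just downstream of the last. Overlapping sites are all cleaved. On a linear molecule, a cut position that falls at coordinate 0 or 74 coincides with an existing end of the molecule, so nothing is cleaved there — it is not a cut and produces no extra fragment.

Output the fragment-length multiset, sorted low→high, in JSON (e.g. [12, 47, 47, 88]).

Per-enzyme occurrences:
  OquV (GGCACA, off=6): starts [14, 63] → cuts [20, 69]
  VbrIII (CTGG, off=3): starts [1, 29] → cuts [4, 32]
  SqiX (GCATA, off=1): starts [22, 33, 51] → cuts [23, 34, 52]

Pooled cuts: [4, 20, 23, 32, 34, 52, 69]

Fragment lengths:
  [0,4): 4 bp
  [4,20): 16 bp
  [20,23): 3 bp
  [23,32): 9 bp
  [32,34): 2 bp
  [34,52): 18 bp
  [52,69): 17 bp
  [69,74): 5 bp

[2,3,4,5,9,16,17,18]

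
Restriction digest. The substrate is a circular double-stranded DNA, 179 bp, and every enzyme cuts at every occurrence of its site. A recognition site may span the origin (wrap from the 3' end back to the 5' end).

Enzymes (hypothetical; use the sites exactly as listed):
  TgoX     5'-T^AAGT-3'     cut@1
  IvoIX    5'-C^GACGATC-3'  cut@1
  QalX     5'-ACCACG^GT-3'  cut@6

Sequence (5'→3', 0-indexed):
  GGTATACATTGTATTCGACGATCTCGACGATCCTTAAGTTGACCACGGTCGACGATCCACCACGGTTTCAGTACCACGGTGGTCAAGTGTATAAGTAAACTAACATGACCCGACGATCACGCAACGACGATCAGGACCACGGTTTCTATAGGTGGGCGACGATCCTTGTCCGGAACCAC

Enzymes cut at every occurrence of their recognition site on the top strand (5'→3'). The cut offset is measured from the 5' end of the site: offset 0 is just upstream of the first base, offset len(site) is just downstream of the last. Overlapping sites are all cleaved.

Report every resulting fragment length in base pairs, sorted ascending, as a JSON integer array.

[3,9,10,12,14,14,14,14,15,16,16,19,23]

Site scan:
  TgoX TAAGT/1: at [34, 91] ⇒ [35, 92]
  IvoIX CGACGATC/1: at [15, 24, 49, 110, 124, 156] ⇒ [16, 25, 50, 111, 125, 157]
  QalX ACCACGGT/6: at [41, 58, 72, 135, 174] ⇒ [1, 47, 64, 78, 141]

Pooled cuts: [1, 16, 25, 35, 47, 50, 64, 78, 92, 111, 125, 141, 157]

Fragments:
  1→16: 15 bp
  16→25: 9 bp
  25→35: 10 bp
  35→47: 12 bp
  47→50: 3 bp
  50→64: 14 bp
  64→78: 14 bp
  78→92: 14 bp
  92→111: 19 bp
  111→125: 14 bp
  125→141: 16 bp
  141→157: 16 bp
  157→1 (wrap): 179-157+1 = 23 bp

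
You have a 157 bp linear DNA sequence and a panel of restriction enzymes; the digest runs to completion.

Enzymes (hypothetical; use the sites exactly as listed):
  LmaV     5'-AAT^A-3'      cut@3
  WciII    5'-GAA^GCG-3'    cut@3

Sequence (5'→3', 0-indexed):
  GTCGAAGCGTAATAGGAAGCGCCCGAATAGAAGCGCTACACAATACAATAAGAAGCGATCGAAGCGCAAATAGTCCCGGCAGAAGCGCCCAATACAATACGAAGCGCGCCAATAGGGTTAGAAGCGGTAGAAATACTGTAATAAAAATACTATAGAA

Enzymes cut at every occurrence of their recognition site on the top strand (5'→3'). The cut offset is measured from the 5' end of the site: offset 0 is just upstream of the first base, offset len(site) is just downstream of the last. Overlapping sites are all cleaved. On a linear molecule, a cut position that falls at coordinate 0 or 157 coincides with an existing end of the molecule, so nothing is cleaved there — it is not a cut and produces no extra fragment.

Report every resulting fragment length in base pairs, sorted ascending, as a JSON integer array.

[4,5,5,5,5,5,6,6,7,8,8,9,9,9,10,10,10,11,12,13]

Scan for sites:
  LmaV (AATA, off=3): starts [10, 25, 41, 46, 68, 90, 95, 110, 131, 139, 145] → cuts [13, 28, 44, 49, 71, 93, 98, 113, 134, 142, 148]
  WciII (GAAGCG, off=3): starts [3, 15, 29, 51, 60, 81, 100, 120] → cuts [6, 18, 32, 54, 63, 84, 103, 123]

Pooled cuts: [6, 13, 18, 28, 32, 44, 49, 54, 63, 71, 84, 93, 98, 103, 113, 123, 134, 142, 148]

Fragments:
  [0,6): 6 bp
  [6,13): 7 bp
  [13,18): 5 bp
  [18,28): 10 bp
  [28,32): 4 bp
  [32,44): 12 bp
  [44,49): 5 bp
  [49,54): 5 bp
  [54,63): 9 bp
  [63,71): 8 bp
  [71,84): 13 bp
  [84,93): 9 bp
  [93,98): 5 bp
  [98,103): 5 bp
  [103,113): 10 bp
  [113,123): 10 bp
  [123,134): 11 bp
  [134,142): 8 bp
  [142,148): 6 bp
  [148,157): 9 bp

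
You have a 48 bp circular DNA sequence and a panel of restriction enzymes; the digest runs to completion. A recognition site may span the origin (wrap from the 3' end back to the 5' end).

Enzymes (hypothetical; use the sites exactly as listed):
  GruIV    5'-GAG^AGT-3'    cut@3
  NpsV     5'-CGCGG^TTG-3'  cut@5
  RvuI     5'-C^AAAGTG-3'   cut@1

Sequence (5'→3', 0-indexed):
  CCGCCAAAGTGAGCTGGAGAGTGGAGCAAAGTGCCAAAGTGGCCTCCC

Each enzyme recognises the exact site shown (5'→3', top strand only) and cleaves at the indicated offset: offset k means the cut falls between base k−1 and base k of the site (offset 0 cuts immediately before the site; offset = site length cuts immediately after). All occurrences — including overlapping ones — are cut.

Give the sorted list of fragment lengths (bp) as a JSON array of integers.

Scan for sites:
  GruIV GAGAGT/3: at [16] ⇒ [19]
  NpsV (CGCGGTTG, off=5): no sites
  RvuI CAAAGTG/1: at [4, 26, 34] ⇒ [5, 27, 35]

Pooled cuts: [5, 19, 27, 35]

Fragments:
  5→19: 14 bp
  19→27: 8 bp
  27→35: 8 bp
  35→5 (wrap): 48-35+5 = 18 bp

[8,8,14,18]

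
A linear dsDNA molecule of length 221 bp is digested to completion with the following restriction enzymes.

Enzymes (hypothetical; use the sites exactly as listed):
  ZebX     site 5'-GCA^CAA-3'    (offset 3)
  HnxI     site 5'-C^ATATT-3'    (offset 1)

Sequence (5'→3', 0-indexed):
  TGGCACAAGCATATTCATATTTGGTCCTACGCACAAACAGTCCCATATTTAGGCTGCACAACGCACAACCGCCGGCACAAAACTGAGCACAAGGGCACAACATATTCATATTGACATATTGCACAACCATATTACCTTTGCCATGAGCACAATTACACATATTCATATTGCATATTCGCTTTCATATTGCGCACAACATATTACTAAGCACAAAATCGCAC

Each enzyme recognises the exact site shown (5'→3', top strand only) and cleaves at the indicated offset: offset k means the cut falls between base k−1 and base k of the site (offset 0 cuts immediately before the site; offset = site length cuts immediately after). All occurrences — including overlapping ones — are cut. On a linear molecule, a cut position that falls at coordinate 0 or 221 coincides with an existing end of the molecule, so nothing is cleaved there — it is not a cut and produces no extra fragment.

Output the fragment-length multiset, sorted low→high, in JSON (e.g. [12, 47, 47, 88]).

[4,4,5,5,5,6,6,6,7,7,8,8,8,9,10,11,11,12,12,12,13,14,17,21]

Site scan:
  ZebX GCACAA/3: at [2, 30, 55, 62, 74, 86, 94, 120, 146, 190, 207] ⇒ [5, 33, 58, 65, 77, 89, 97, 123, 149, 193, 210]
  HnxI CATATT/1: at [9, 15, 43, 100, 106, 114, 127, 157, 163, 170, 182, 196] ⇒ [10, 16, 44, 101, 107, 115, 128, 158, 164, 171, 183, 197]

Pooled cuts: [5, 10, 16, 33, 44, 58, 65, 77, 89, 97, 101, 107, 115, 123, 128, 149, 158, 164, 171, 183, 193, 197, 210]

Fragments:
  [0,5): 5 bp
  [5,10): 5 bp
  [10,16): 6 bp
  [16,33): 17 bp
  [33,44): 11 bp
  [44,58): 14 bp
  [58,65): 7 bp
  [65,77): 12 bp
  [77,89): 12 bp
  [89,97): 8 bp
  [97,101): 4 bp
  [101,107): 6 bp
  [107,115): 8 bp
  [115,123): 8 bp
  [123,128): 5 bp
  [128,149): 21 bp
  [149,158): 9 bp
  [158,164): 6 bp
  [164,171): 7 bp
  [171,183): 12 bp
  [183,193): 10 bp
  [193,197): 4 bp
  [197,210): 13 bp
  [210,221): 11 bp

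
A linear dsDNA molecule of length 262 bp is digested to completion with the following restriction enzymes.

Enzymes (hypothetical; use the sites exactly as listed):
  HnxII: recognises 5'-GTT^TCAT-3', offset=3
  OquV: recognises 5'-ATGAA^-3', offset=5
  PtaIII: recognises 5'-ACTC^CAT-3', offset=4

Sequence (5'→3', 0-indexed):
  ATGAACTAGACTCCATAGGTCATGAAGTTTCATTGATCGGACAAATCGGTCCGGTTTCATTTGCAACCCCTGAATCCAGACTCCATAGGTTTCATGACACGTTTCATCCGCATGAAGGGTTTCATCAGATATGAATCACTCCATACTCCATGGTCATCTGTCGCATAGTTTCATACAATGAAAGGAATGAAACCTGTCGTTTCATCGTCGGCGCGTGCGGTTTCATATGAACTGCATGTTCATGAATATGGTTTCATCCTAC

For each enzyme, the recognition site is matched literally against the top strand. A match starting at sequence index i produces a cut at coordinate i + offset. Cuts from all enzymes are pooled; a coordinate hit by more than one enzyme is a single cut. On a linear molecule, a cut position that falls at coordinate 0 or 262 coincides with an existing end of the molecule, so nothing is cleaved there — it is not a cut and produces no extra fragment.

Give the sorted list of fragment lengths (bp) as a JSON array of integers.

Per-enzyme occurrences:
  HnxII GTTTCAT/3: at [26, 53, 88, 100, 118, 167, 198, 219, 250] ⇒ [29, 56, 91, 103, 121, 170, 201, 222, 253]
  OquV ATGAA/5: at [0, 21, 111, 130, 177, 186, 226, 241] ⇒ [5, 26, 116, 135, 182, 191, 231, 246]
  PtaIII ACTCCAT/4: at [9, 79, 137, 144] ⇒ [13, 83, 141, 148]

All cut coordinates (distinct, sorted): [5, 13, 26, 29, 56, 83, 91, 103, 116, 121, 135, 141, 148, 170, 182, 191, 201, 222, 231, 246, 253]

Fragment lengths:
  [0,5): 5 bp
  [5,13): 8 bp
  [13,26): 13 bp
  [26,29): 3 bp
  [29,56): 27 bp
  [56,83): 27 bp
  [83,91): 8 bp
  [91,103): 12 bp
  [103,116): 13 bp
  [116,121): 5 bp
  [121,135): 14 bp
  [135,141): 6 bp
  [141,148): 7 bp
  [148,170): 22 bp
  [170,182): 12 bp
  [182,191): 9 bp
  [191,201): 10 bp
  [201,222): 21 bp
  [222,231): 9 bp
  [231,246): 15 bp
  [246,253): 7 bp
  [253,262): 9 bp

[3,5,5,6,7,7,8,8,9,9,9,10,12,12,13,13,14,15,21,22,27,27]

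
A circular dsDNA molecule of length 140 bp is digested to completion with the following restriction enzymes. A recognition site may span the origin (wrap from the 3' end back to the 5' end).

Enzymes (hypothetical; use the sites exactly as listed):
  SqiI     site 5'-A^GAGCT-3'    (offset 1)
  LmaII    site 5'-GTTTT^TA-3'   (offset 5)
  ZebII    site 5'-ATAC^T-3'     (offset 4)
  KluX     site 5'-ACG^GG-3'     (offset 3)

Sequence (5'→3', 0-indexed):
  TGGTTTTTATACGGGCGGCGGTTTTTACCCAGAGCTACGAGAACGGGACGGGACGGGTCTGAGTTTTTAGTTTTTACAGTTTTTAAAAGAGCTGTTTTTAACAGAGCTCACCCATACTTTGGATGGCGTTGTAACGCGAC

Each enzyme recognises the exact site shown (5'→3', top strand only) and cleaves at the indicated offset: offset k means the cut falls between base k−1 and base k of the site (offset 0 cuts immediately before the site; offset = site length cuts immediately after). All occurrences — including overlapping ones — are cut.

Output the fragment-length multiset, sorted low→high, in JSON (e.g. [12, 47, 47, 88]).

[5,5,5,5,6,6,7,9,10,12,12,14,14,30]

Scan for sites:
  SqiI AGAGCT/1: at [30, 87, 102] ⇒ [31, 88, 103]
  LmaII GTTTTTA/5: at [2, 20, 62, 69, 78, 93] ⇒ [7, 25, 67, 74, 83, 98]
  ZebII ATACT/4: at [113] ⇒ [117]
  KluX ACGGG/3: at [10, 42, 47, 52] ⇒ [13, 45, 50, 55]

Pooled cuts: [7, 13, 25, 31, 45, 50, 55, 67, 74, 83, 88, 98, 103, 117]

Fragment lengths:
  7→13: 6 bp
  13→25: 12 bp
  25→31: 6 bp
  31→45: 14 bp
  45→50: 5 bp
  50→55: 5 bp
  55→67: 12 bp
  67→74: 7 bp
  74→83: 9 bp
  83→88: 5 bp
  88→98: 10 bp
  98→103: 5 bp
  103→117: 14 bp
  117→7 (wrap): 140-117+7 = 30 bp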